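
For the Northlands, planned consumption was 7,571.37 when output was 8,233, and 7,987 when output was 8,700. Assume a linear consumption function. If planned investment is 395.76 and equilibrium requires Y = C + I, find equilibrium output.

MPC = (7987 − 7571.37)/(8700 − 8233) = 415.63/467 = 0.89
a = 7571.37 − 0.89(8233) = 244
Equilibrium: Y = 244 + 0.89Y + 395.76
0.11Y = 639.76, so Y = 639.76/0.11 = 5816

Y = 5816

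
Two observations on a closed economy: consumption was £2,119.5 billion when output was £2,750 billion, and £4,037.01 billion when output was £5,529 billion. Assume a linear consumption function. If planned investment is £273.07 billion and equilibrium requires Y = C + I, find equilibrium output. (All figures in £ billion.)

MPC = (4037.01 − 2119.5)/(5529 − 2750) = 1917.51/2779 = 0.69
a = 2119.5 − 0.69(2750) = 222
Equilibrium: Y = 222 + 0.69Y + 273.07
0.31Y = 495.07, so Y = 495.07/0.31 = 1597

Y = 1597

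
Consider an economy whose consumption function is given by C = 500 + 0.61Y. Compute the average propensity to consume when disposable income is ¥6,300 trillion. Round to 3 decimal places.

APC = 0.689

C = 500 + 0.61(6300) = 4343
APC = C/Y = 4343/6300 = 0.689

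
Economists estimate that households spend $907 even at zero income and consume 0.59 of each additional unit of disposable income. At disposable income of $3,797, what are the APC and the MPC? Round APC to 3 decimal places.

APC = 0.829; MPC = 0.59

MPC = 0.59 (the slope of the consumption function)
C = 907 + 0.59(3797) = 3147.23, so APC = 3147.23/3797 = 0.829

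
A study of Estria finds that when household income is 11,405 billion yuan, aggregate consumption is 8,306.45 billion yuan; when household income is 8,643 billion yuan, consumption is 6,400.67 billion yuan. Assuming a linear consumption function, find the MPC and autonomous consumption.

MPC = 0.69; a = 437

MPC = ΔC/ΔY = (8306.45 − 6400.67)/(11405 − 8643) = 1905.78/2762 = 0.69
a = C − MPC·Y = 6400.67 − 0.69(8643) = 6400.67 − 5963.67 = 437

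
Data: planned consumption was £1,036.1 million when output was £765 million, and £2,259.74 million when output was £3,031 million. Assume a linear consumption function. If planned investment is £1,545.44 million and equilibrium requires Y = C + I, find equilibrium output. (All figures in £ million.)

Y = 4714

MPC = (2259.74 − 1036.1)/(3031 − 765) = 1223.64/2266 = 0.54
a = 1036.1 − 0.54(765) = 623
Equilibrium: Y = 623 + 0.54Y + 1545.44
0.46Y = 2168.44, so Y = 2168.44/0.46 = 4714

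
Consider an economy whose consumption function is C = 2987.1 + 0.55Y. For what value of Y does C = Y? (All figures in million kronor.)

At break-even, C = Y: 2987.1 + 0.55Y = Y
0.45Y = 2987.1, so Y = 2987.1/0.45 = 6638

Y = 6638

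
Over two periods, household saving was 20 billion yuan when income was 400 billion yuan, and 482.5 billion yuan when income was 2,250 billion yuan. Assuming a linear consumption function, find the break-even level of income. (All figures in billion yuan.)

Y = 320

MPS = ΔS/ΔY = (482.5 − 20)/(2250 − 400) = 462.5/1850 = 0.25
MPC = 1 − MPS = 0.75
From S(400) = 20: −a + 0.25(400) = 20, so a = 100 − 20 = 80
Break-even (S = 0): Y = a/MPS = 80/0.25 = 320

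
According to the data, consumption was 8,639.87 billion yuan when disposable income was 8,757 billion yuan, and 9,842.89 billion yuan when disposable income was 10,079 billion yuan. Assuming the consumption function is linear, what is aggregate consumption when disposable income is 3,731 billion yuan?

MPC = (9842.89 − 8639.87)/(10079 − 8757) = 1203.02/1322 = 0.91
a = 8639.87 − 0.91(8757) = 8639.87 − 7968.87 = 671
C = 671 + 0.91(3731) = 671 + 3395.21 = 4066.21

C = 4066.21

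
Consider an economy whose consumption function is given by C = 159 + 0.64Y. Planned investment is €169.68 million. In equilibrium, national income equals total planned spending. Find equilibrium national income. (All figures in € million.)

Y = 913

Y = C + I = 159 + 0.64Y + 169.68
Y − 0.64Y = 328.68
0.36Y = 328.68, so Y = 328.68/0.36 = 913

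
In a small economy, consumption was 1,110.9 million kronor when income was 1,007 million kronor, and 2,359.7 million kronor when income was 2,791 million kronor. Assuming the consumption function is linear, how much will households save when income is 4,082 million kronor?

S = 818.6

MPC = (2359.7 − 1110.9)/(2791 − 1007) = 1248.8/1784 = 0.7
a = 1110.9 − 0.7(1007) = 1110.9 − 704.9 = 406
C = 406 + 0.7(4082) = 3263.4
S = 4082 − 3263.4 = 818.6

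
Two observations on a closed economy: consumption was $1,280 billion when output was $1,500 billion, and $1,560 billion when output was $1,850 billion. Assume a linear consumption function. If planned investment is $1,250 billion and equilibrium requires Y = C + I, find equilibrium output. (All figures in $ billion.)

Y = 6650

MPC = (1560 − 1280)/(1850 − 1500) = 280/350 = 0.8
a = 1280 − 0.8(1500) = 80
Equilibrium: Y = 80 + 0.8Y + 1250
0.2Y = 1330, so Y = 1330/0.2 = 6650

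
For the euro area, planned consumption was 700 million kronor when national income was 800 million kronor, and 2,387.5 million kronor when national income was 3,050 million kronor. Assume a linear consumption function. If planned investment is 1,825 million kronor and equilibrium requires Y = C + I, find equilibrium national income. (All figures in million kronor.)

Y = 7700

MPC = (2387.5 − 700)/(3050 − 800) = 1687.5/2250 = 0.75
a = 700 − 0.75(800) = 100
Equilibrium: Y = 100 + 0.75Y + 1825
0.25Y = 1925, so Y = 1925/0.25 = 7700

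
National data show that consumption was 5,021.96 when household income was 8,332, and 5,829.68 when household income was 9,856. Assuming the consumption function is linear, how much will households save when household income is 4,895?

S = 1694.65

MPC = (5829.68 − 5021.96)/(9856 − 8332) = 807.72/1524 = 0.53
a = 5021.96 − 0.53(8332) = 5021.96 − 4415.96 = 606
C = 606 + 0.53(4895) = 3200.35
S = 4895 − 3200.35 = 1694.65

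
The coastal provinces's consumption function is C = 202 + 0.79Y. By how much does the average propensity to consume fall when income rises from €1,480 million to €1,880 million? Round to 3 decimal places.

At Y = 1480: C = 202 + 0.79(1480) = 1371.2, APC = 1371.2/1480 = 0.9265
At Y = 1880: C = 1687.2, APC = 1687.2/1880 = 0.8974
Fall in APC = 0.9265 − 0.8974 = 0.0291 ≈ 0.029

ΔAPC = 0.029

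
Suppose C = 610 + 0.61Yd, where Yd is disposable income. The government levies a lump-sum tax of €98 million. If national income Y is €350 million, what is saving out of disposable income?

Yd = Y − T = 350 − 98 = 252
C = 610 + 0.61(252) = 610 + 153.72 = 763.72
S = Yd − C = 252 − 763.72 = -511.72

S = -511.72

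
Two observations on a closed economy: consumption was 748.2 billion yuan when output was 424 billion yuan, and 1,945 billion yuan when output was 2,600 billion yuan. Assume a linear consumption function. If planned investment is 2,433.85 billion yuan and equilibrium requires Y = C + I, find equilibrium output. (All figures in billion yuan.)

MPC = (1945 − 748.2)/(2600 − 424) = 1196.8/2176 = 0.55
a = 748.2 − 0.55(424) = 515
Equilibrium: Y = 515 + 0.55Y + 2433.85
0.45Y = 2948.85, so Y = 2948.85/0.45 = 6553

Y = 6553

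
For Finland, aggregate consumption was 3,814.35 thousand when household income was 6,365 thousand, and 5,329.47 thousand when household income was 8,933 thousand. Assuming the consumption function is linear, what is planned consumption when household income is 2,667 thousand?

C = 1632.53

MPC = (5329.47 − 3814.35)/(8933 − 6365) = 1515.12/2568 = 0.59
a = 3814.35 − 0.59(6365) = 3814.35 − 3755.35 = 59
C = 59 + 0.59(2667) = 59 + 1573.53 = 1632.53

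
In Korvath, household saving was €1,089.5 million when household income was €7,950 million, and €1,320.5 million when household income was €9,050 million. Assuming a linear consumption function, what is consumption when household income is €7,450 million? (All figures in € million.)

MPS = ΔS/ΔY = (1320.5 − 1089.5)/(9050 − 7950) = 231/1100 = 0.21
MPC = 1 − MPS = 0.79
Autonomous saving = 1089.5 − 0.21(7950) = -580, so a = 580
C = 580 + 0.79(7450) = 580 + 5885.5 = 6465.5

C = 6465.5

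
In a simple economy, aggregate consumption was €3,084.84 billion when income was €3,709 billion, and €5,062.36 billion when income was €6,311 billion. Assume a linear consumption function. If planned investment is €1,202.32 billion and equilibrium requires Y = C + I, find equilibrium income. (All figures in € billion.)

MPC = (5062.36 − 3084.84)/(6311 − 3709) = 1977.52/2602 = 0.76
a = 3084.84 − 0.76(3709) = 266
Equilibrium: Y = 266 + 0.76Y + 1202.32
0.24Y = 1468.32, so Y = 1468.32/0.24 = 6118

Y = 6118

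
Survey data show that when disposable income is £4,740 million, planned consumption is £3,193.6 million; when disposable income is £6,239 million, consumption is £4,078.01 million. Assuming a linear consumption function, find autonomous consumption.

MPC = ΔC/ΔY = (4078.01 − 3193.6)/(6239 − 4740) = 884.41/1499 = 0.59
a = C − MPC·Y = 3193.6 − 0.59(4740) = 3193.6 − 2796.6 = 397

a = 397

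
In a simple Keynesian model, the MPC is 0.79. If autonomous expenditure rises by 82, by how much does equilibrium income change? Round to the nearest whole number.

The multiplier is 1/(1 − MPC) = 1/0.21.
ΔY = 82/0.21 = 390.48 ≈ 390

ΔY ≈ 390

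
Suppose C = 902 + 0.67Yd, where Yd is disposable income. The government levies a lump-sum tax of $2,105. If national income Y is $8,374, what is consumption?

Yd = Y − T = 8374 − 2105 = 6269
C = 902 + 0.67(6269) = 902 + 4200.23 = 5102.23

C = 5102.23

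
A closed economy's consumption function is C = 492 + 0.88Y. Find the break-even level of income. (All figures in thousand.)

At break-even, C = Y: 492 + 0.88Y = Y
0.12Y = 492, so Y = 492/0.12 = 4100

Y = 4100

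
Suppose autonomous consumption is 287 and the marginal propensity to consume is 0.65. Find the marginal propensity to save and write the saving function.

MPS = 1 − MPC = 1 − 0.65 = 0.35
S = Y − C = -287 + 0.35Y

MPS = 0.35; S = -287 + 0.35Y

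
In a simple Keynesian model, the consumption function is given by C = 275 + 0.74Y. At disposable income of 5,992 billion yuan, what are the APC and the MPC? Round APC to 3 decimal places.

APC = 0.786; MPC = 0.74

MPC = 0.74 (the slope of the consumption function)
C = 275 + 0.74(5992) = 4709.08, so APC = 4709.08/5992 = 0.786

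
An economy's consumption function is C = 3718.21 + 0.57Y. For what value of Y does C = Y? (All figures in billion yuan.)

At break-even, C = Y: 3718.21 + 0.57Y = Y
0.43Y = 3718.21, so Y = 3718.21/0.43 = 8647

Y = 8647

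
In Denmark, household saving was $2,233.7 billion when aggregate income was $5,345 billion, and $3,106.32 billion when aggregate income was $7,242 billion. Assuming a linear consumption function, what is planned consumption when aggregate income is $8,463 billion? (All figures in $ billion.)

MPS = ΔS/ΔY = (3106.32 − 2233.7)/(7242 − 5345) = 872.62/1897 = 0.46
MPC = 1 − MPS = 0.54
Autonomous saving = 2233.7 − 0.46(5345) = -225, so a = 225
C = 225 + 0.54(8463) = 225 + 4570.02 = 4795.02

C = 4795.02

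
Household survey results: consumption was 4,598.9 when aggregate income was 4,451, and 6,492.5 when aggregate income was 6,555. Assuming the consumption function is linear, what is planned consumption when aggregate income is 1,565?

MPC = (6492.5 − 4598.9)/(6555 − 4451) = 1893.6/2104 = 0.9
a = 4598.9 − 0.9(4451) = 4598.9 − 4005.9 = 593
C = 593 + 0.9(1565) = 593 + 1408.5 = 2001.5

C = 2001.5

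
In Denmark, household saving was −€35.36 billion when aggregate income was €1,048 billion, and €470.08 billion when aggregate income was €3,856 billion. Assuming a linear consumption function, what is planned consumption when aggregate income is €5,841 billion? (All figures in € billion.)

C = 5013.62

MPS = ΔS/ΔY = (470.08 − (-35.36))/(3856 − 1048) = 505.44/2808 = 0.18
MPC = 1 − MPS = 0.82
Autonomous saving = -35.36 − 0.18(1048) = -224, so a = 224
C = 224 + 0.82(5841) = 224 + 4789.62 = 5013.62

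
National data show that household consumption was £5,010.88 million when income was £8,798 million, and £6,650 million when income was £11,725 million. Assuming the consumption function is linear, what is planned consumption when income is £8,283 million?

C = 4722.48

MPC = (6650 − 5010.88)/(11725 − 8798) = 1639.12/2927 = 0.56
a = 5010.88 − 0.56(8798) = 5010.88 − 4926.88 = 84
C = 84 + 0.56(8283) = 84 + 4638.48 = 4722.48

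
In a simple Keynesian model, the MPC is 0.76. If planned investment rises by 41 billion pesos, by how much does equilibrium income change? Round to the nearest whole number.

ΔY ≈ 171

The multiplier is 1/(1 − MPC) = 1/0.24.
ΔY = 41/0.24 = 170.83 ≈ 171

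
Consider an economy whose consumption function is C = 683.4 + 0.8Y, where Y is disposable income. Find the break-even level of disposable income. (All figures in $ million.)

At break-even, C = Y: 683.4 + 0.8Y = Y
0.2Y = 683.4, so Y = 683.4/0.2 = 3417

Y = 3417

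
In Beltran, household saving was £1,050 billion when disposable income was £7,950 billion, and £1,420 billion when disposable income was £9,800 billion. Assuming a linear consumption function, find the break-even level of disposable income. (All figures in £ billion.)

Y = 2700

MPS = ΔS/ΔY = (1420 − 1050)/(9800 − 7950) = 370/1850 = 0.2
MPC = 1 − MPS = 0.8
From S(7950) = 1050: −a + 0.2(7950) = 1050, so a = 1590 − 1050 = 540
Break-even (S = 0): Y = a/MPS = 540/0.2 = 2700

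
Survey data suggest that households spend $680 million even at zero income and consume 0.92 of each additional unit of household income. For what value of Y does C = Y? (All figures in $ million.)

Y = 8500

At break-even, C = Y: 680 + 0.92Y = Y
0.08Y = 680, so Y = 680/0.08 = 8500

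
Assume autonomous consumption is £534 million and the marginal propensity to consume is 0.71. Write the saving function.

S = -534 + 0.29Y

S = Y − C = Y − (534 + 0.71Y) = -534 + (1 − 0.71)Y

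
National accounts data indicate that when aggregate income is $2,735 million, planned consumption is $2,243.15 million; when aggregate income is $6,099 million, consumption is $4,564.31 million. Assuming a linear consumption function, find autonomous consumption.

a = 356

MPC = ΔC/ΔY = (4564.31 − 2243.15)/(6099 − 2735) = 2321.16/3364 = 0.69
a = C − MPC·Y = 2243.15 − 0.69(2735) = 2243.15 − 1887.15 = 356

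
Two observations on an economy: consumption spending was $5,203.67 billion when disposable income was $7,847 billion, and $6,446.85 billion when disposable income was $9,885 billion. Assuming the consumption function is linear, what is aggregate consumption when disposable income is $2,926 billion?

C = 2201.86

MPC = (6446.85 − 5203.67)/(9885 − 7847) = 1243.18/2038 = 0.61
a = 5203.67 − 0.61(7847) = 5203.67 − 4786.67 = 417
C = 417 + 0.61(2926) = 417 + 1784.86 = 2201.86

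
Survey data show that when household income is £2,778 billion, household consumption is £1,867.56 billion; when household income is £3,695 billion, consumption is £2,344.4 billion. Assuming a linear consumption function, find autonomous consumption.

a = 423

MPC = ΔC/ΔY = (2344.4 − 1867.56)/(3695 − 2778) = 476.84/917 = 0.52
a = C − MPC·Y = 1867.56 − 0.52(2778) = 1867.56 − 1444.56 = 423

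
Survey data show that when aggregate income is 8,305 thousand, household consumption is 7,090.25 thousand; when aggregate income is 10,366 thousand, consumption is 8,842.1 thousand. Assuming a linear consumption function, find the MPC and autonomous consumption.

MPC = 0.85; a = 31

MPC = ΔC/ΔY = (8842.1 − 7090.25)/(10366 − 8305) = 1751.85/2061 = 0.85
a = C − MPC·Y = 7090.25 − 0.85(8305) = 7090.25 − 7059.25 = 31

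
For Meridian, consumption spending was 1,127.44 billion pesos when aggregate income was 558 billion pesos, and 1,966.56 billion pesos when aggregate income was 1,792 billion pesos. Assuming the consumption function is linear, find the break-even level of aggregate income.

MPC = (1966.56 − 1127.44)/(1792 − 558) = 839.12/1234 = 0.68
a = 1127.44 − 0.68(558) = 1127.44 − 379.44 = 748
Break-even: Y = a/(1−MPC) = 748/0.32 = 2337.5

Y = 2337.5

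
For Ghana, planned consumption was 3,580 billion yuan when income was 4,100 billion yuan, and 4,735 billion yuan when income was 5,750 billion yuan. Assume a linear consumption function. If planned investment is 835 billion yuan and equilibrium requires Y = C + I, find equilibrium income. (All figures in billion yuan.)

MPC = (4735 − 3580)/(5750 − 4100) = 1155/1650 = 0.7
a = 3580 − 0.7(4100) = 710
Equilibrium: Y = 710 + 0.7Y + 835
0.3Y = 1545, so Y = 1545/0.3 = 5150

Y = 5150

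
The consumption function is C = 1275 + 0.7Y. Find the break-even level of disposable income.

At break-even, C = Y: 1275 + 0.7Y = Y
0.3Y = 1275, so Y = 1275/0.3 = 4250

Y = 4250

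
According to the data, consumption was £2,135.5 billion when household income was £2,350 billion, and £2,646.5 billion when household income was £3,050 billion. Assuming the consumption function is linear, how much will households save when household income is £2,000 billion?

S = 120

MPC = (2646.5 − 2135.5)/(3050 − 2350) = 511/700 = 0.73
a = 2135.5 − 0.73(2350) = 2135.5 − 1715.5 = 420
C = 420 + 0.73(2000) = 1880
S = 2000 − 1880 = 120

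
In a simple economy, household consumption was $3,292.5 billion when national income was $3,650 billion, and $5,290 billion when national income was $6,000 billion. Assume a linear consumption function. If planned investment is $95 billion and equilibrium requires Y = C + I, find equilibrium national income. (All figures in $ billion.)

Y = 1900

MPC = (5290 − 3292.5)/(6000 − 3650) = 1997.5/2350 = 0.85
a = 3292.5 − 0.85(3650) = 190
Equilibrium: Y = 190 + 0.85Y + 95
0.15Y = 285, so Y = 285/0.15 = 1900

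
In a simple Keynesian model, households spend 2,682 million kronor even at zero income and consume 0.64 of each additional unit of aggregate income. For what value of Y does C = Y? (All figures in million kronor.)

Y = 7450

At break-even, C = Y: 2682 + 0.64Y = Y
0.36Y = 2682, so Y = 2682/0.36 = 7450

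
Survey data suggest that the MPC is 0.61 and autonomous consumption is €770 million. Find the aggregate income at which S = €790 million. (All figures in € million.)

Y = 4000

S = Y − C = -770 + 0.39Y
-770 + 0.39Y = 790, so 0.39Y = 1560 and Y = 4000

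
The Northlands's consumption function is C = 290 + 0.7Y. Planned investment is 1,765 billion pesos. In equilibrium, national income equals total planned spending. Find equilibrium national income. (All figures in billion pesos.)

Y = C + I = 290 + 0.7Y + 1765
Y − 0.7Y = 2055
0.3Y = 2055, so Y = 2055/0.3 = 6850

Y = 6850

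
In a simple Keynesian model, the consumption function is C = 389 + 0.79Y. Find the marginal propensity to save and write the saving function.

MPS = 1 − MPC = 1 − 0.79 = 0.21
S = Y − C = -389 + 0.21Y

MPS = 0.21; S = -389 + 0.21Y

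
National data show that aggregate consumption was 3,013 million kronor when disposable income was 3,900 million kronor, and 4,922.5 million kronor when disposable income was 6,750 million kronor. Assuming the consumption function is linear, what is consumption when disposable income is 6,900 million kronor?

MPC = (4922.5 − 3013)/(6750 − 3900) = 1909.5/2850 = 0.67
a = 3013 − 0.67(3900) = 3013 − 2613 = 400
C = 400 + 0.67(6900) = 400 + 4623 = 5023

C = 5023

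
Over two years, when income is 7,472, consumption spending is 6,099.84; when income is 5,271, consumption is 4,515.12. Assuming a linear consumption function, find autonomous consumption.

MPC = ΔC/ΔY = (6099.84 − 4515.12)/(7472 − 5271) = 1584.72/2201 = 0.72
a = C − MPC·Y = 4515.12 − 0.72(5271) = 4515.12 − 3795.12 = 720

a = 720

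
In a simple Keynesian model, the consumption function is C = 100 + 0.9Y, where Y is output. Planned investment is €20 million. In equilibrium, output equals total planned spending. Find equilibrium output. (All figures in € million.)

Y = C + I = 100 + 0.9Y + 20
Y − 0.9Y = 120
0.1Y = 120, so Y = 120/0.1 = 1200

Y = 1200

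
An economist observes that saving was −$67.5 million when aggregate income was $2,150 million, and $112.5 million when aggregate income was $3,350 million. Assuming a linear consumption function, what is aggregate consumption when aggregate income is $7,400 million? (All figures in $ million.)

C = 6680

MPS = ΔS/ΔY = (112.5 − (-67.5))/(3350 − 2150) = 180/1200 = 0.15
MPC = 1 − MPS = 0.85
Autonomous saving = -67.5 − 0.15(2150) = -390, so a = 390
C = 390 + 0.85(7400) = 390 + 6290 = 6680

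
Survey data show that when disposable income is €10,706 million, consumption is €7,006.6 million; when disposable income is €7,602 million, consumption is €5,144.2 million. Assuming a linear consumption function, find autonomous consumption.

MPC = ΔC/ΔY = (7006.6 − 5144.2)/(10706 − 7602) = 1862.4/3104 = 0.6
a = C − MPC·Y = 5144.2 − 0.6(7602) = 5144.2 − 4561.2 = 583

a = 583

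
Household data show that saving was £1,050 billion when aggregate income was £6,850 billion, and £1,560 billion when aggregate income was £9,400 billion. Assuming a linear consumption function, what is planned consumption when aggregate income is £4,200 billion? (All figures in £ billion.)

C = 3680

MPS = ΔS/ΔY = (1560 − 1050)/(9400 − 6850) = 510/2550 = 0.2
MPC = 1 − MPS = 0.8
Autonomous saving = 1050 − 0.2(6850) = -320, so a = 320
C = 320 + 0.8(4200) = 320 + 3360 = 3680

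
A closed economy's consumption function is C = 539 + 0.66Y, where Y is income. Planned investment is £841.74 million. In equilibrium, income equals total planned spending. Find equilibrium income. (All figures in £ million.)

Y = 4061

Y = C + I = 539 + 0.66Y + 841.74
Y − 0.66Y = 1380.74
0.34Y = 1380.74, so Y = 1380.74/0.34 = 4061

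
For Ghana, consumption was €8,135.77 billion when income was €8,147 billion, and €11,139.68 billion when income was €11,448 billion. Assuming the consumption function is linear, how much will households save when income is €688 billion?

S = -660.08

MPC = (11139.68 − 8135.77)/(11448 − 8147) = 3003.91/3301 = 0.91
a = 8135.77 − 0.91(8147) = 8135.77 − 7413.77 = 722
C = 722 + 0.91(688) = 1348.08
S = 688 − 1348.08 = -660.08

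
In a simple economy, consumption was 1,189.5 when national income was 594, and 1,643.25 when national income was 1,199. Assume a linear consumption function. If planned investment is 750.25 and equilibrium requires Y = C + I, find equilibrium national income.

MPC = (1643.25 − 1189.5)/(1199 − 594) = 453.75/605 = 0.75
a = 1189.5 − 0.75(594) = 744
Equilibrium: Y = 744 + 0.75Y + 750.25
0.25Y = 1494.25, so Y = 1494.25/0.25 = 5977

Y = 5977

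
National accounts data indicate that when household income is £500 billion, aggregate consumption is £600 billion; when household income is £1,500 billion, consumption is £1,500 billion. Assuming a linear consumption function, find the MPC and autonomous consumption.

MPC = ΔC/ΔY = (1500 − 600)/(1500 − 500) = 900/1000 = 0.9
a = C − MPC·Y = 600 − 0.9(500) = 600 − 450 = 150

MPC = 0.9; a = 150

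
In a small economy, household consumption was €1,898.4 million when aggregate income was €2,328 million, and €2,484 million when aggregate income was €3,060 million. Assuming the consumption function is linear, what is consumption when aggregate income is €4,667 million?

MPC = (2484 − 1898.4)/(3060 − 2328) = 585.6/732 = 0.8
a = 1898.4 − 0.8(2328) = 1898.4 − 1862.4 = 36
C = 36 + 0.8(4667) = 36 + 3733.6 = 3769.6

C = 3769.6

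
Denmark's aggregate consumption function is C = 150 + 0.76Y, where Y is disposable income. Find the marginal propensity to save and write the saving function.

MPS = 1 − MPC = 1 − 0.76 = 0.24
S = Y − C = -150 + 0.24Y

MPS = 0.24; S = -150 + 0.24Y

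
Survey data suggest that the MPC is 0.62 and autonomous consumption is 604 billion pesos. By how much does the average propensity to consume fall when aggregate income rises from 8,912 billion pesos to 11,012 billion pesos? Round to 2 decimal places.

ΔAPC = 0.01

At Y = 8912: C = 604 + 0.62(8912) = 6129.44, APC = 6129.44/8912 = 0.688
At Y = 11012: C = 7431.44, APC = 7431.44/11012 = 0.675
Fall in APC = 0.688 − 0.675 = 0.013 ≈ 0.01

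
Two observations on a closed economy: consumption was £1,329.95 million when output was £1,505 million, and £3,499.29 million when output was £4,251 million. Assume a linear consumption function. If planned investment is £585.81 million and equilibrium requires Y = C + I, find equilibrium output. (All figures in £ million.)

MPC = (3499.29 − 1329.95)/(4251 − 1505) = 2169.34/2746 = 0.79
a = 1329.95 − 0.79(1505) = 141
Equilibrium: Y = 141 + 0.79Y + 585.81
0.21Y = 726.81, so Y = 726.81/0.21 = 3461

Y = 3461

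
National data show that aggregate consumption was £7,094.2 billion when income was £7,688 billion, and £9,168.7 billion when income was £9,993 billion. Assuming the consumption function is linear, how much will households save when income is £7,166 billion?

S = 541.6

MPC = (9168.7 − 7094.2)/(9993 − 7688) = 2074.5/2305 = 0.9
a = 7094.2 − 0.9(7688) = 7094.2 − 6919.2 = 175
C = 175 + 0.9(7166) = 6624.4
S = 7166 − 6624.4 = 541.6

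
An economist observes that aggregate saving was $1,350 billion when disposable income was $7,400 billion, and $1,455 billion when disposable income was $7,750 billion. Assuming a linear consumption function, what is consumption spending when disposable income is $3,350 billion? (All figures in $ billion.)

C = 3215

MPS = ΔS/ΔY = (1455 − 1350)/(7750 − 7400) = 105/350 = 0.3
MPC = 1 − MPS = 0.7
Autonomous saving = 1350 − 0.3(7400) = -870, so a = 870
C = 870 + 0.7(3350) = 870 + 2345 = 3215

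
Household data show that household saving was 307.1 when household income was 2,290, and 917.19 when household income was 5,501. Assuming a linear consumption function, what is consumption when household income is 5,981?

MPS = ΔS/ΔY = (917.19 − 307.1)/(5501 − 2290) = 610.09/3211 = 0.19
MPC = 1 − MPS = 0.81
Autonomous saving = 307.1 − 0.19(2290) = -128, so a = 128
C = 128 + 0.81(5981) = 128 + 4844.61 = 4972.61

C = 4972.61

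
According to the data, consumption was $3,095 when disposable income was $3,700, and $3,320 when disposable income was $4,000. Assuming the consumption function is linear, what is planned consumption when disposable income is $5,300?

C = 4295

MPC = (3320 − 3095)/(4000 − 3700) = 225/300 = 0.75
a = 3095 − 0.75(3700) = 3095 − 2775 = 320
C = 320 + 0.75(5300) = 320 + 3975 = 4295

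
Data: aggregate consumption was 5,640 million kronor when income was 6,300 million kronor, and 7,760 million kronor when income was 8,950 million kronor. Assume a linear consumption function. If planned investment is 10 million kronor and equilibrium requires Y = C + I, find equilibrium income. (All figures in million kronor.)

Y = 3050

MPC = (7760 − 5640)/(8950 − 6300) = 2120/2650 = 0.8
a = 5640 − 0.8(6300) = 600
Equilibrium: Y = 600 + 0.8Y + 10
0.2Y = 610, so Y = 610/0.2 = 3050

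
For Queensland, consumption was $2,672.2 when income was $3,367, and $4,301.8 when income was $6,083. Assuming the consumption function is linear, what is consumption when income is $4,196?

MPC = (4301.8 − 2672.2)/(6083 − 3367) = 1629.6/2716 = 0.6
a = 2672.2 − 0.6(3367) = 2672.2 − 2020.2 = 652
C = 652 + 0.6(4196) = 652 + 2517.6 = 3169.6

C = 3169.6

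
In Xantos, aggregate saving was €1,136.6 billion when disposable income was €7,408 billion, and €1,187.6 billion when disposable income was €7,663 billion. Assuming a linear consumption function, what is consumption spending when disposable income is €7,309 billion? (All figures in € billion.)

MPS = ΔS/ΔY = (1187.6 − 1136.6)/(7663 − 7408) = 51/255 = 0.2
MPC = 1 − MPS = 0.8
Autonomous saving = 1136.6 − 0.2(7408) = -345, so a = 345
C = 345 + 0.8(7309) = 345 + 5847.2 = 6192.2

C = 6192.2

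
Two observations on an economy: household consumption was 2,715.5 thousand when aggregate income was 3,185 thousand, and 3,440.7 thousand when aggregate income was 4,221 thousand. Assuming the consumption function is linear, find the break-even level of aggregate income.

MPC = (3440.7 − 2715.5)/(4221 − 3185) = 725.2/1036 = 0.7
a = 2715.5 − 0.7(3185) = 2715.5 − 2229.5 = 486
Break-even: Y = a/(1−MPC) = 486/0.3 = 1620

Y = 1620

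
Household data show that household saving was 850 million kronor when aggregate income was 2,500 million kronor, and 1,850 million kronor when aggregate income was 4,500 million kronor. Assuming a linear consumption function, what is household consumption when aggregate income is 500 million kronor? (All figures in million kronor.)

C = 650

MPS = ΔS/ΔY = (1850 − 850)/(4500 − 2500) = 1000/2000 = 0.5
MPC = 1 − MPS = 0.5
Autonomous saving = 850 − 0.5(2500) = -400, so a = 400
C = 400 + 0.5(500) = 400 + 250 = 650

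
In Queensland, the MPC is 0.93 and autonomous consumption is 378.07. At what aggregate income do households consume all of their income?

Y = 5401

At break-even, C = Y: 378.07 + 0.93Y = Y
0.07Y = 378.07, so Y = 378.07/0.07 = 5401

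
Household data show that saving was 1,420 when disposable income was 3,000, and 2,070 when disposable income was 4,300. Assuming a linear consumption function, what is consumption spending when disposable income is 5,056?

C = 2608

MPS = ΔS/ΔY = (2070 − 1420)/(4300 − 3000) = 650/1300 = 0.5
MPC = 1 − MPS = 0.5
Autonomous saving = 1420 − 0.5(3000) = -80, so a = 80
C = 80 + 0.5(5056) = 80 + 2528 = 2608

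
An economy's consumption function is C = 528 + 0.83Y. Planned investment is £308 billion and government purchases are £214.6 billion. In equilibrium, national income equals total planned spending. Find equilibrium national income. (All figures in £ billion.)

Y = C + I + G = 528 + 0.83Y + 308 + 214.6
Y − 0.83Y = 1050.6
0.17Y = 1050.6, so Y = 1050.6/0.17 = 6180

Y = 6180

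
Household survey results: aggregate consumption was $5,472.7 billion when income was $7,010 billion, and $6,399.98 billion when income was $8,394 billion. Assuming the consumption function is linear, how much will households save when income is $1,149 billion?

MPC = (6399.98 − 5472.7)/(8394 − 7010) = 927.28/1384 = 0.67
a = 5472.7 − 0.67(7010) = 5472.7 − 4696.7 = 776
C = 776 + 0.67(1149) = 1545.83
S = 1149 − 1545.83 = -396.83

S = -396.83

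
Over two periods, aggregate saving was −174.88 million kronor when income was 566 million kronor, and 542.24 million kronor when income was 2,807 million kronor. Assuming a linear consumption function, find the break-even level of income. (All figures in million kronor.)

Y = 1112.5

MPS = ΔS/ΔY = (542.24 − (-174.88))/(2807 − 566) = 717.12/2241 = 0.32
MPC = 1 − MPS = 0.68
From S(566) = -174.88: −a + 0.32(566) = -174.88, so a = 181.12 − (-174.88) = 356
Break-even (S = 0): Y = a/MPS = 356/0.32 = 1112.5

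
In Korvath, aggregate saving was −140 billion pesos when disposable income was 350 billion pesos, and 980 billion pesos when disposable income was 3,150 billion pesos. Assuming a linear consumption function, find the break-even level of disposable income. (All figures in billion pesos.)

Y = 700

MPS = ΔS/ΔY = (980 − (-140))/(3150 − 350) = 1120/2800 = 0.4
MPC = 1 − MPS = 0.6
From S(350) = -140: −a + 0.4(350) = -140, so a = 140 − (-140) = 280
Break-even (S = 0): Y = a/MPS = 280/0.4 = 700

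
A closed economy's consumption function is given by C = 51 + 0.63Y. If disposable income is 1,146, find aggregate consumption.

C = 772.98

C = 51 + 0.63(1146) = 51 + 721.98 = 772.98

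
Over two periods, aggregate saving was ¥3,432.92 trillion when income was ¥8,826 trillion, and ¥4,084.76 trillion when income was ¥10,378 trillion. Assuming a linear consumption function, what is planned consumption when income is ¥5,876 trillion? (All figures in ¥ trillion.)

C = 3682.08

MPS = ΔS/ΔY = (4084.76 − 3432.92)/(10378 − 8826) = 651.84/1552 = 0.42
MPC = 1 − MPS = 0.58
Autonomous saving = 3432.92 − 0.42(8826) = -274, so a = 274
C = 274 + 0.58(5876) = 274 + 3408.08 = 3682.08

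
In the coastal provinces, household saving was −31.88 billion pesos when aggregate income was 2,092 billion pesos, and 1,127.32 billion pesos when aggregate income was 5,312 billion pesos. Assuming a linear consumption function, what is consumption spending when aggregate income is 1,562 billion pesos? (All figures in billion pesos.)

MPS = ΔS/ΔY = (1127.32 − (-31.88))/(5312 − 2092) = 1159.2/3220 = 0.36
MPC = 1 − MPS = 0.64
Autonomous saving = -31.88 − 0.36(2092) = -785, so a = 785
C = 785 + 0.64(1562) = 785 + 999.68 = 1784.68

C = 1784.68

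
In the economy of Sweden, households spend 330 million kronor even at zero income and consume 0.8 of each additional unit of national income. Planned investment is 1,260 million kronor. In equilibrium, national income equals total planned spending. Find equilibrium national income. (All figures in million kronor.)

Y = C + I = 330 + 0.8Y + 1260
Y − 0.8Y = 1590
0.2Y = 1590, so Y = 1590/0.2 = 7950

Y = 7950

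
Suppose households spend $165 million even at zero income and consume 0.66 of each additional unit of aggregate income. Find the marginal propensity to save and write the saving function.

MPS = 0.34; S = -165 + 0.34Y

MPS = 1 − MPC = 1 − 0.66 = 0.34
S = Y − C = -165 + 0.34Y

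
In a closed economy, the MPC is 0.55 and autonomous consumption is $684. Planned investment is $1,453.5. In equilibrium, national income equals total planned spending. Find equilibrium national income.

Y = C + I = 684 + 0.55Y + 1453.5
Y − 0.55Y = 2137.5
0.45Y = 2137.5, so Y = 2137.5/0.45 = 4750

Y = 4750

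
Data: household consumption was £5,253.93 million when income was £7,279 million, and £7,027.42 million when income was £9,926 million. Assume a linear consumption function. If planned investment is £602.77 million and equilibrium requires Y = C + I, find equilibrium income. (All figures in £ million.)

MPC = (7027.42 − 5253.93)/(9926 − 7279) = 1773.49/2647 = 0.67
a = 5253.93 − 0.67(7279) = 377
Equilibrium: Y = 377 + 0.67Y + 602.77
0.33Y = 979.77, so Y = 979.77/0.33 = 2969

Y = 2969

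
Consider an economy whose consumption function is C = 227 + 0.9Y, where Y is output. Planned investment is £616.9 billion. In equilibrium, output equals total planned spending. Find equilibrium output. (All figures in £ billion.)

Y = C + I = 227 + 0.9Y + 616.9
Y − 0.9Y = 843.9
0.1Y = 843.9, so Y = 843.9/0.1 = 8439

Y = 8439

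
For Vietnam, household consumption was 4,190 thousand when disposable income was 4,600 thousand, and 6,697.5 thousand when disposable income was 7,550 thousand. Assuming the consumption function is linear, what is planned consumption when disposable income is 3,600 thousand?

MPC = (6697.5 − 4190)/(7550 − 4600) = 2507.5/2950 = 0.85
a = 4190 − 0.85(4600) = 4190 − 3910 = 280
C = 280 + 0.85(3600) = 280 + 3060 = 3340

C = 3340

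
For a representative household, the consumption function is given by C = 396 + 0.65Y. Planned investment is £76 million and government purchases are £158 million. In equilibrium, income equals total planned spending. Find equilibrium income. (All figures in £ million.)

Y = 1800

Y = C + I + G = 396 + 0.65Y + 76 + 158
Y − 0.65Y = 630
0.35Y = 630, so Y = 630/0.35 = 1800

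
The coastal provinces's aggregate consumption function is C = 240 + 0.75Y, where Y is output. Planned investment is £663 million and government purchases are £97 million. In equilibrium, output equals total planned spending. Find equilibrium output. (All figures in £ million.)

Y = C + I + G = 240 + 0.75Y + 663 + 97
Y − 0.75Y = 1000
0.25Y = 1000, so Y = 1000/0.25 = 4000

Y = 4000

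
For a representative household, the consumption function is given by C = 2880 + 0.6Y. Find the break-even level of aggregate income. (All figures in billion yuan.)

Y = 7200

At break-even, C = Y: 2880 + 0.6Y = Y
0.4Y = 2880, so Y = 2880/0.4 = 7200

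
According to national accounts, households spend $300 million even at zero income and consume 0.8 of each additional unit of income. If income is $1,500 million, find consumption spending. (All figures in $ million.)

C = 1500

C = 300 + 0.8(1500) = 300 + 1200 = 1500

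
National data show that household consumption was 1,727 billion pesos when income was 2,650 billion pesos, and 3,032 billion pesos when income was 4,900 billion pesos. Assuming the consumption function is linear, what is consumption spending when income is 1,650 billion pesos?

C = 1147

MPC = (3032 − 1727)/(4900 − 2650) = 1305/2250 = 0.58
a = 1727 − 0.58(2650) = 1727 − 1537 = 190
C = 190 + 0.58(1650) = 190 + 957 = 1147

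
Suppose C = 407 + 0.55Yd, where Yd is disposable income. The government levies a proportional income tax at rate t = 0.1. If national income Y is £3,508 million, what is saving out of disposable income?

Yd = (1 − 0.1)(3508) = 0.9(3508) = 3157.2
C = 407 + 0.55(3157.2) = 407 + 1736.46 = 2143.46
S = Yd − C = 3157.2 − 2143.46 = 1013.74

S = 1013.74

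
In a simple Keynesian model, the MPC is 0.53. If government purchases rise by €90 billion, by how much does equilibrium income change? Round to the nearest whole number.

ΔY ≈ 191

The multiplier is 1/(1 − MPC) = 1/0.47.
ΔY = 90/0.47 = 191.49 ≈ 191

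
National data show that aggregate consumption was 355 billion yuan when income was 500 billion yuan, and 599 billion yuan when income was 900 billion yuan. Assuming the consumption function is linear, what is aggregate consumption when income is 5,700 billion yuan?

C = 3527

MPC = (599 − 355)/(900 − 500) = 244/400 = 0.61
a = 355 − 0.61(500) = 355 − 305 = 50
C = 50 + 0.61(5700) = 50 + 3477 = 3527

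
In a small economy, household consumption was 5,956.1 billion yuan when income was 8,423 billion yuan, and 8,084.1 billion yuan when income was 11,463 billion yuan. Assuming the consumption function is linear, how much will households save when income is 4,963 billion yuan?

MPC = (8084.1 − 5956.1)/(11463 − 8423) = 2128/3040 = 0.7
a = 5956.1 − 0.7(8423) = 5956.1 − 5896.1 = 60
C = 60 + 0.7(4963) = 3534.1
S = 4963 − 3534.1 = 1428.9

S = 1428.9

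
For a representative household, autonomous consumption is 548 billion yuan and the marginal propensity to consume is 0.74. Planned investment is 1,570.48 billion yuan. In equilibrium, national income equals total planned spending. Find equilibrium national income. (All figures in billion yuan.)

Y = C + I = 548 + 0.74Y + 1570.48
Y − 0.74Y = 2118.48
0.26Y = 2118.48, so Y = 2118.48/0.26 = 8148

Y = 8148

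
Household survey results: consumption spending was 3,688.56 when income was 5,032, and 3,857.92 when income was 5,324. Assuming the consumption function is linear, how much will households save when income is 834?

S = -419.72

MPC = (3857.92 − 3688.56)/(5324 − 5032) = 169.36/292 = 0.58
a = 3688.56 − 0.58(5032) = 3688.56 − 2918.56 = 770
C = 770 + 0.58(834) = 1253.72
S = 834 − 1253.72 = -419.72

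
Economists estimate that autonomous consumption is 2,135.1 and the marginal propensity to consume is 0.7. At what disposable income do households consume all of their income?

Y = 7117

At break-even, C = Y: 2135.1 + 0.7Y = Y
0.3Y = 2135.1, so Y = 2135.1/0.3 = 7117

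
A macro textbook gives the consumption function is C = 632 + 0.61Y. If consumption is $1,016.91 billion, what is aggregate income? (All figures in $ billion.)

632 + 0.61Y = 1016.91
0.61Y = 384.91, so Y = 384.91/0.61 = 631

Y = 631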